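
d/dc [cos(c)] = -sin(c)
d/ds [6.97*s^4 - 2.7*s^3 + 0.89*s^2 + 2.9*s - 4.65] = 27.88*s^3 - 8.1*s^2 + 1.78*s + 2.9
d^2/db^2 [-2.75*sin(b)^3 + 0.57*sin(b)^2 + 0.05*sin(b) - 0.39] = 2.0125*sin(b) - 6.1875*sin(3*b) + 1.14*cos(2*b)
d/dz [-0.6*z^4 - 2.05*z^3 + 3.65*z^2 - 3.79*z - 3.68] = -2.4*z^3 - 6.15*z^2 + 7.3*z - 3.79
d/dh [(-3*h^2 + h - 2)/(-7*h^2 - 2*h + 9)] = (13*h^2 - 82*h + 5)/(49*h^4 + 28*h^3 - 122*h^2 - 36*h + 81)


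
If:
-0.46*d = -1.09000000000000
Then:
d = 2.37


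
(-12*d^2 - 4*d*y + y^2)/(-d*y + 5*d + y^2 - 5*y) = (12*d^2 + 4*d*y - y^2)/(d*y - 5*d - y^2 + 5*y)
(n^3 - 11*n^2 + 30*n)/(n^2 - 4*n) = (n^2 - 11*n + 30)/(n - 4)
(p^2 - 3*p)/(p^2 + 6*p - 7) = p*(p - 3)/(p^2 + 6*p - 7)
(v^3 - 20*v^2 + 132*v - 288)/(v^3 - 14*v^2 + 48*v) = (v - 6)/v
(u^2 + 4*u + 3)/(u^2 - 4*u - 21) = (u + 1)/(u - 7)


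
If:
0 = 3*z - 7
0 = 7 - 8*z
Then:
No Solution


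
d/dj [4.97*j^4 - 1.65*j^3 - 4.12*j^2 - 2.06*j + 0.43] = 19.88*j^3 - 4.95*j^2 - 8.24*j - 2.06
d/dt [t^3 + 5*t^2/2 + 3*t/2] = 3*t^2 + 5*t + 3/2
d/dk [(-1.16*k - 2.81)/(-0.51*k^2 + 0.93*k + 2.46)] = (0.5916*k^2 - 1.0788*k - (1.02*k - 0.93)*(1.16*k + 2.81) - 2.8536)/(-0.51*k^2 + 0.93*k + 2.46)^2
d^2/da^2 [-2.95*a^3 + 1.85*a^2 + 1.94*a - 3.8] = 3.7 - 17.7*a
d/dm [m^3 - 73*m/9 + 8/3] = 3*m^2 - 73/9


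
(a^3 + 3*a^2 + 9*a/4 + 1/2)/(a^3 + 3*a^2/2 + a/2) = (a^2 + 5*a/2 + 1)/(a*(a + 1))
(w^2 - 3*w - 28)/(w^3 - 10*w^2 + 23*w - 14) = (w + 4)/(w^2 - 3*w + 2)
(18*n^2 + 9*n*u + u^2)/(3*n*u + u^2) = (6*n + u)/u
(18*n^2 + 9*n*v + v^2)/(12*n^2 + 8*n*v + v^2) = (3*n + v)/(2*n + v)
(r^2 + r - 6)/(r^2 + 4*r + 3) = (r - 2)/(r + 1)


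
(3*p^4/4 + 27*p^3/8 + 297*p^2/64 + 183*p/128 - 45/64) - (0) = 3*p^4/4 + 27*p^3/8 + 297*p^2/64 + 183*p/128 - 45/64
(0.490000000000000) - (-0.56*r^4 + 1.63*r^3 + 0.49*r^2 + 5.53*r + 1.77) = 0.56*r^4 - 1.63*r^3 - 0.49*r^2 - 5.53*r - 1.28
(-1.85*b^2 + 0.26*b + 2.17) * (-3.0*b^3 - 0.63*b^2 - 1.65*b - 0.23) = 5.55*b^5 + 0.3855*b^4 - 3.6213*b^3 - 1.3706*b^2 - 3.6403*b - 0.4991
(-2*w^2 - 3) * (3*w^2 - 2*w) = -6*w^4 + 4*w^3 - 9*w^2 + 6*w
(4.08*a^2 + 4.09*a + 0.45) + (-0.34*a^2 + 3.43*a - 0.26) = 3.74*a^2 + 7.52*a + 0.19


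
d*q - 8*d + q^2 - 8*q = (d + q)*(q - 8)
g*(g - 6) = g^2 - 6*g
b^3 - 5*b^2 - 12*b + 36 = (b - 6)*(b - 2)*(b + 3)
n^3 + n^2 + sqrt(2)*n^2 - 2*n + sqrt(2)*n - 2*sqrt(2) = (n - 1)*(n + 2)*(n + sqrt(2))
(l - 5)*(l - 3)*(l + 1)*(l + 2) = l^4 - 5*l^3 - 7*l^2 + 29*l + 30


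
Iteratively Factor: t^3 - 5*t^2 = (t)*(t^2 - 5*t) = t*(t - 5)*(t)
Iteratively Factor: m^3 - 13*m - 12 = (m - 4)*(m^2 + 4*m + 3) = (m - 4)*(m + 3)*(m + 1)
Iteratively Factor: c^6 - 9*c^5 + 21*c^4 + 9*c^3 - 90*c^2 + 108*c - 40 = (c - 1)*(c^5 - 8*c^4 + 13*c^3 + 22*c^2 - 68*c + 40) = (c - 2)*(c - 1)*(c^4 - 6*c^3 + c^2 + 24*c - 20) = (c - 5)*(c - 2)*(c - 1)*(c^3 - c^2 - 4*c + 4) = (c - 5)*(c - 2)^2*(c - 1)*(c^2 + c - 2) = (c - 5)*(c - 2)^2*(c - 1)*(c + 2)*(c - 1)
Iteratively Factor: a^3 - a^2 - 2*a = (a - 2)*(a^2 + a) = a*(a - 2)*(a + 1)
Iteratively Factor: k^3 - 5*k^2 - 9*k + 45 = (k - 5)*(k^2 - 9) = (k - 5)*(k - 3)*(k + 3)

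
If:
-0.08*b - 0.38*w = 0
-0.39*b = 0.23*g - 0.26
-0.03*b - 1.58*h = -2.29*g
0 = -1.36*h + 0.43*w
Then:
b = 0.68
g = -0.02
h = -0.05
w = -0.14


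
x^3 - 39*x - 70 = (x - 7)*(x + 2)*(x + 5)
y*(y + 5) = y^2 + 5*y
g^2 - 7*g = g*(g - 7)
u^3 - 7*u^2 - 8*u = u*(u - 8)*(u + 1)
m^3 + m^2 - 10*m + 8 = (m - 2)*(m - 1)*(m + 4)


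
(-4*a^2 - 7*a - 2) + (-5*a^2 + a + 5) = -9*a^2 - 6*a + 3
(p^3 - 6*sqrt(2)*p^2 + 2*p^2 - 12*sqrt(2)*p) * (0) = 0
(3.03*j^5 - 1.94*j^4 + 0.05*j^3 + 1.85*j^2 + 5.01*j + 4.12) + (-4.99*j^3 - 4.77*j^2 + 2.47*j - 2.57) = 3.03*j^5 - 1.94*j^4 - 4.94*j^3 - 2.92*j^2 + 7.48*j + 1.55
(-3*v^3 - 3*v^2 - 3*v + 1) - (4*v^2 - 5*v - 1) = -3*v^3 - 7*v^2 + 2*v + 2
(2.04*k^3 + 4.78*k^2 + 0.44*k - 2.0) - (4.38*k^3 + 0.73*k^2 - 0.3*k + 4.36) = -2.34*k^3 + 4.05*k^2 + 0.74*k - 6.36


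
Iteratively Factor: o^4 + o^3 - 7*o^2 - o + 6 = (o - 2)*(o^3 + 3*o^2 - o - 3) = (o - 2)*(o + 1)*(o^2 + 2*o - 3) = (o - 2)*(o + 1)*(o + 3)*(o - 1)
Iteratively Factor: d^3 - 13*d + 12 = (d + 4)*(d^2 - 4*d + 3) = (d - 1)*(d + 4)*(d - 3)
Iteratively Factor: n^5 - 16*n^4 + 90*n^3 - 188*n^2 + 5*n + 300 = (n - 4)*(n^4 - 12*n^3 + 42*n^2 - 20*n - 75) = (n - 5)*(n - 4)*(n^3 - 7*n^2 + 7*n + 15) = (n - 5)*(n - 4)*(n + 1)*(n^2 - 8*n + 15) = (n - 5)*(n - 4)*(n - 3)*(n + 1)*(n - 5)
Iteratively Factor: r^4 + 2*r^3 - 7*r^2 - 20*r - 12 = (r + 2)*(r^3 - 7*r - 6) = (r - 3)*(r + 2)*(r^2 + 3*r + 2) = (r - 3)*(r + 1)*(r + 2)*(r + 2)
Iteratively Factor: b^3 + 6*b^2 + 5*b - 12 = (b + 4)*(b^2 + 2*b - 3) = (b - 1)*(b + 4)*(b + 3)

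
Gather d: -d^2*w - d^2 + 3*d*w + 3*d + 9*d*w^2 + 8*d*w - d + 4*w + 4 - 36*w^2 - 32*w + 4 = d^2*(-w - 1) + d*(9*w^2 + 11*w + 2) - 36*w^2 - 28*w + 8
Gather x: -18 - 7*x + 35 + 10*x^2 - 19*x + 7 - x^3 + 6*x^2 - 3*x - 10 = -x^3 + 16*x^2 - 29*x + 14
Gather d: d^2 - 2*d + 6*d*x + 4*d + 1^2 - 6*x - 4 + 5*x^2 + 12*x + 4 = d^2 + d*(6*x + 2) + 5*x^2 + 6*x + 1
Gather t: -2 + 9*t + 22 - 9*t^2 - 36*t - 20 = -9*t^2 - 27*t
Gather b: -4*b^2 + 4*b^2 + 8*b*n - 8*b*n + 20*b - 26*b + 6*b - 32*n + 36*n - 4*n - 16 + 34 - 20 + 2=0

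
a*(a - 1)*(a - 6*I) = a^3 - a^2 - 6*I*a^2 + 6*I*a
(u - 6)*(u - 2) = u^2 - 8*u + 12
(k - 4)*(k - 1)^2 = k^3 - 6*k^2 + 9*k - 4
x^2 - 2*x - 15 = (x - 5)*(x + 3)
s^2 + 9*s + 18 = (s + 3)*(s + 6)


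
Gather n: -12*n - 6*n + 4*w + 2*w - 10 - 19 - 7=-18*n + 6*w - 36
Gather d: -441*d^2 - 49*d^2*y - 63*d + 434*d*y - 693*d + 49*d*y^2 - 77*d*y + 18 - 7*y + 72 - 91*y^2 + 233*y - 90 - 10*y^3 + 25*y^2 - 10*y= d^2*(-49*y - 441) + d*(49*y^2 + 357*y - 756) - 10*y^3 - 66*y^2 + 216*y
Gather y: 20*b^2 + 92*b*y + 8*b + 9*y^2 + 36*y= 20*b^2 + 8*b + 9*y^2 + y*(92*b + 36)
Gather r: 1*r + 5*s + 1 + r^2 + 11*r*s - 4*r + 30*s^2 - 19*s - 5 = r^2 + r*(11*s - 3) + 30*s^2 - 14*s - 4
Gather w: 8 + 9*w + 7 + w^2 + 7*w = w^2 + 16*w + 15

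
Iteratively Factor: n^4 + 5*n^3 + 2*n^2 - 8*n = (n + 4)*(n^3 + n^2 - 2*n) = (n + 2)*(n + 4)*(n^2 - n) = n*(n + 2)*(n + 4)*(n - 1)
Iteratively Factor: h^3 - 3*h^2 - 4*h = (h - 4)*(h^2 + h) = (h - 4)*(h + 1)*(h)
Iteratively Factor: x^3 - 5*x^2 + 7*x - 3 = (x - 1)*(x^2 - 4*x + 3) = (x - 1)^2*(x - 3)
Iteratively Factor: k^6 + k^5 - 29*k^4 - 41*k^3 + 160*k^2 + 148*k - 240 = (k - 1)*(k^5 + 2*k^4 - 27*k^3 - 68*k^2 + 92*k + 240) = (k - 5)*(k - 1)*(k^4 + 7*k^3 + 8*k^2 - 28*k - 48) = (k - 5)*(k - 1)*(k + 3)*(k^3 + 4*k^2 - 4*k - 16) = (k - 5)*(k - 1)*(k + 2)*(k + 3)*(k^2 + 2*k - 8) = (k - 5)*(k - 2)*(k - 1)*(k + 2)*(k + 3)*(k + 4)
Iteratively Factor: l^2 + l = (l + 1)*(l)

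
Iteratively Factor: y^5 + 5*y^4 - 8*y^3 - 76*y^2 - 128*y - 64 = (y + 4)*(y^4 + y^3 - 12*y^2 - 28*y - 16) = (y + 2)*(y + 4)*(y^3 - y^2 - 10*y - 8) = (y - 4)*(y + 2)*(y + 4)*(y^2 + 3*y + 2) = (y - 4)*(y + 2)^2*(y + 4)*(y + 1)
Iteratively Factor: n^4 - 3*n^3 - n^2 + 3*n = (n)*(n^3 - 3*n^2 - n + 3) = n*(n - 3)*(n^2 - 1) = n*(n - 3)*(n - 1)*(n + 1)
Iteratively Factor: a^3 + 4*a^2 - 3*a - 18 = (a + 3)*(a^2 + a - 6) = (a - 2)*(a + 3)*(a + 3)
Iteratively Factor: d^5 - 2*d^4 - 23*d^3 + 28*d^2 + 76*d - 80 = (d - 1)*(d^4 - d^3 - 24*d^2 + 4*d + 80) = (d - 1)*(d + 4)*(d^3 - 5*d^2 - 4*d + 20) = (d - 2)*(d - 1)*(d + 4)*(d^2 - 3*d - 10) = (d - 2)*(d - 1)*(d + 2)*(d + 4)*(d - 5)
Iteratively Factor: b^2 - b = (b - 1)*(b)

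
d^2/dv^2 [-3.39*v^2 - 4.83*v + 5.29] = -6.78000000000000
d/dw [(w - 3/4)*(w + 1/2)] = 2*w - 1/4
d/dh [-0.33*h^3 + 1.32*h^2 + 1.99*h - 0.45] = -0.99*h^2 + 2.64*h + 1.99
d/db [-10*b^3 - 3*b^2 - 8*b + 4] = -30*b^2 - 6*b - 8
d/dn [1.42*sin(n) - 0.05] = 1.42*cos(n)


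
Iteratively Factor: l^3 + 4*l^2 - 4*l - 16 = (l - 2)*(l^2 + 6*l + 8) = (l - 2)*(l + 4)*(l + 2)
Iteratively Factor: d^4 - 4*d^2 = (d - 2)*(d^3 + 2*d^2) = d*(d - 2)*(d^2 + 2*d) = d^2*(d - 2)*(d + 2)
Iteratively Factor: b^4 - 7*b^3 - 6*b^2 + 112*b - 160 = (b - 4)*(b^3 - 3*b^2 - 18*b + 40) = (b - 5)*(b - 4)*(b^2 + 2*b - 8) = (b - 5)*(b - 4)*(b + 4)*(b - 2)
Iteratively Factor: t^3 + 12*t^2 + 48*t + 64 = (t + 4)*(t^2 + 8*t + 16) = (t + 4)^2*(t + 4)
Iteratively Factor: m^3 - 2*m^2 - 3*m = (m - 3)*(m^2 + m) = m*(m - 3)*(m + 1)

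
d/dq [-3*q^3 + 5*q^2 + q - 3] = -9*q^2 + 10*q + 1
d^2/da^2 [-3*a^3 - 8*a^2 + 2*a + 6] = -18*a - 16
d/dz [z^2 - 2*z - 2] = 2*z - 2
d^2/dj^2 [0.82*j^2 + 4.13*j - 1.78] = 1.64000000000000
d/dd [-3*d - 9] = -3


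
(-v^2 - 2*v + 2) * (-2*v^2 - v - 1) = 2*v^4 + 5*v^3 - v^2 - 2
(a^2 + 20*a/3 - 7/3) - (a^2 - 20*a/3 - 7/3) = 40*a/3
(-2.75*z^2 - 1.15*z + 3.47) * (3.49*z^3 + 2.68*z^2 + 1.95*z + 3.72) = -9.5975*z^5 - 11.3835*z^4 + 3.6658*z^3 - 3.1729*z^2 + 2.4885*z + 12.9084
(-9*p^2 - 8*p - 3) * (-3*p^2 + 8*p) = 27*p^4 - 48*p^3 - 55*p^2 - 24*p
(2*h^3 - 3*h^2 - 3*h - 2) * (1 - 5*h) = -10*h^4 + 17*h^3 + 12*h^2 + 7*h - 2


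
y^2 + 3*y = y*(y + 3)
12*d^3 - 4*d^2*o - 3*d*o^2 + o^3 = (-3*d + o)*(-2*d + o)*(2*d + o)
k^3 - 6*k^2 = k^2*(k - 6)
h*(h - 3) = h^2 - 3*h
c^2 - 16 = (c - 4)*(c + 4)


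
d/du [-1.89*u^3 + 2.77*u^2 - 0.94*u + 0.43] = -5.67*u^2 + 5.54*u - 0.94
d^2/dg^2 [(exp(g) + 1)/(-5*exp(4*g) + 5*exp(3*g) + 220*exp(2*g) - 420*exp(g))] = (-9*exp(7*g) - 5*exp(6*g) + 107*exp(5*g) + 1143*exp(4*g) - 2672*exp(3*g) - 11272*exp(2*g) + 11088*exp(g) - 7056)*exp(-g)/(5*(exp(9*g) - 3*exp(8*g) - 129*exp(7*g) + 515*exp(6*g) + 5172*exp(5*g) - 27732*exp(4*g) - 41840*exp(3*g) + 466704*exp(2*g) - 931392*exp(g) + 592704))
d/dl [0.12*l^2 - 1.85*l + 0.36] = 0.24*l - 1.85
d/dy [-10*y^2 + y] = 1 - 20*y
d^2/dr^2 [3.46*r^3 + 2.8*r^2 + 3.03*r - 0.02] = 20.76*r + 5.6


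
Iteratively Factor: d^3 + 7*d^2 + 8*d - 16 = (d + 4)*(d^2 + 3*d - 4) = (d - 1)*(d + 4)*(d + 4)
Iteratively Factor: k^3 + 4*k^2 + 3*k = (k + 1)*(k^2 + 3*k) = k*(k + 1)*(k + 3)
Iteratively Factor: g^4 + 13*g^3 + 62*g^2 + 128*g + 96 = (g + 3)*(g^3 + 10*g^2 + 32*g + 32) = (g + 2)*(g + 3)*(g^2 + 8*g + 16) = (g + 2)*(g + 3)*(g + 4)*(g + 4)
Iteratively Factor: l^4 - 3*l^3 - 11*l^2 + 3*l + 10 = (l + 2)*(l^3 - 5*l^2 - l + 5) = (l + 1)*(l + 2)*(l^2 - 6*l + 5) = (l - 5)*(l + 1)*(l + 2)*(l - 1)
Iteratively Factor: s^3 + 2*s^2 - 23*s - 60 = (s + 3)*(s^2 - s - 20) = (s - 5)*(s + 3)*(s + 4)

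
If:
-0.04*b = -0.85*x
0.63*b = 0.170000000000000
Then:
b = 0.27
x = 0.01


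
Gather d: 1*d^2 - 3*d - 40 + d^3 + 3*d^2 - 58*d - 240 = d^3 + 4*d^2 - 61*d - 280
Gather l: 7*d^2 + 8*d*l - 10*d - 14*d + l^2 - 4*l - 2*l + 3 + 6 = 7*d^2 - 24*d + l^2 + l*(8*d - 6) + 9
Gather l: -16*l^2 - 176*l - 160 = -16*l^2 - 176*l - 160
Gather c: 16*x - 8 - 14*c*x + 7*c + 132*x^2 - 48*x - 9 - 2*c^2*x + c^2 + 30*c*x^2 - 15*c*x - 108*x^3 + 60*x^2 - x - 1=c^2*(1 - 2*x) + c*(30*x^2 - 29*x + 7) - 108*x^3 + 192*x^2 - 33*x - 18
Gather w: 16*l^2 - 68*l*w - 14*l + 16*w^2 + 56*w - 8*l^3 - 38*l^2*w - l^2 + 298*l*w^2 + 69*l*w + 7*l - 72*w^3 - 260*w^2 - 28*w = -8*l^3 + 15*l^2 - 7*l - 72*w^3 + w^2*(298*l - 244) + w*(-38*l^2 + l + 28)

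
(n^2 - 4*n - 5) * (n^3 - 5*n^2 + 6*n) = n^5 - 9*n^4 + 21*n^3 + n^2 - 30*n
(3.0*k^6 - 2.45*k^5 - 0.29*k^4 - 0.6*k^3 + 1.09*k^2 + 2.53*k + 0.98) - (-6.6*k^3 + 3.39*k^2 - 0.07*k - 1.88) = 3.0*k^6 - 2.45*k^5 - 0.29*k^4 + 6.0*k^3 - 2.3*k^2 + 2.6*k + 2.86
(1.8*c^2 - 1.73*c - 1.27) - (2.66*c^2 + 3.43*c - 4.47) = -0.86*c^2 - 5.16*c + 3.2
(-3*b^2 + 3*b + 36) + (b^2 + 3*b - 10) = -2*b^2 + 6*b + 26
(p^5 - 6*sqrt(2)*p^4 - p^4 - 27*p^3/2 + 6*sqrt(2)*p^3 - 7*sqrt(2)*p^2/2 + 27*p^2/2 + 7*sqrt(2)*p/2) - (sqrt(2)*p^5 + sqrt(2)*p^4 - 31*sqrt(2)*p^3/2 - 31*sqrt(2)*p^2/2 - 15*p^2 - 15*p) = -sqrt(2)*p^5 + p^5 - 7*sqrt(2)*p^4 - p^4 - 27*p^3/2 + 43*sqrt(2)*p^3/2 + 12*sqrt(2)*p^2 + 57*p^2/2 + 7*sqrt(2)*p/2 + 15*p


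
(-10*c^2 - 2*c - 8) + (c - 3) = -10*c^2 - c - 11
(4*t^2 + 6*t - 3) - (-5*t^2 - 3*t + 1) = 9*t^2 + 9*t - 4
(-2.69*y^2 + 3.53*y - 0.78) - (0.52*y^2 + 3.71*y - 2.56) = -3.21*y^2 - 0.18*y + 1.78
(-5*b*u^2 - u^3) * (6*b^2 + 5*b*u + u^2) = -30*b^3*u^2 - 31*b^2*u^3 - 10*b*u^4 - u^5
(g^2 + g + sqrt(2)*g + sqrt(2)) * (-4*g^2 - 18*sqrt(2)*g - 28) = -4*g^4 - 22*sqrt(2)*g^3 - 4*g^3 - 64*g^2 - 22*sqrt(2)*g^2 - 64*g - 28*sqrt(2)*g - 28*sqrt(2)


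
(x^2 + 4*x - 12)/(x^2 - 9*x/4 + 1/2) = 4*(x + 6)/(4*x - 1)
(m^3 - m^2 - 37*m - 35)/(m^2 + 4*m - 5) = (m^2 - 6*m - 7)/(m - 1)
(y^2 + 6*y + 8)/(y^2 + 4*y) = (y + 2)/y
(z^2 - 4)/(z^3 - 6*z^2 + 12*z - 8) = (z + 2)/(z^2 - 4*z + 4)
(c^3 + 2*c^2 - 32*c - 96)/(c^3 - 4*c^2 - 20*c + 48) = (c + 4)/(c - 2)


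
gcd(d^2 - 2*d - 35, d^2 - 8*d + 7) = d - 7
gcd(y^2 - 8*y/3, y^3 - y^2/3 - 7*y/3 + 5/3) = 1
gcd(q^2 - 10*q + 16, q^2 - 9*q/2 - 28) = q - 8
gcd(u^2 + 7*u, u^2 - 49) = u + 7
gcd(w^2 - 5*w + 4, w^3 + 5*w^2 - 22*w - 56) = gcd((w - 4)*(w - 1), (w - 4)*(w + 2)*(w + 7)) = w - 4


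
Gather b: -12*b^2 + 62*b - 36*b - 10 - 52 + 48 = -12*b^2 + 26*b - 14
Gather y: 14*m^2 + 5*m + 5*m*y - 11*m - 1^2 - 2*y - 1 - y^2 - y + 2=14*m^2 - 6*m - y^2 + y*(5*m - 3)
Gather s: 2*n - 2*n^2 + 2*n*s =-2*n^2 + 2*n*s + 2*n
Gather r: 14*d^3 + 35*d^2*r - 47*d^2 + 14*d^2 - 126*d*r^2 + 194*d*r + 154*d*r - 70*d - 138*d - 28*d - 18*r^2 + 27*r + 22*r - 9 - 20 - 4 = 14*d^3 - 33*d^2 - 236*d + r^2*(-126*d - 18) + r*(35*d^2 + 348*d + 49) - 33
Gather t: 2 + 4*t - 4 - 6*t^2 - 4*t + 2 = -6*t^2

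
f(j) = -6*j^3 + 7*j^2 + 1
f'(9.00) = -1332.00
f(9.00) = -3806.00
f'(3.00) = -120.00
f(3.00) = -98.00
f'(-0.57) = -13.83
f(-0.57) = 4.39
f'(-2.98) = -201.57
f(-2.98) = 221.94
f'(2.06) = -47.54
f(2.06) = -21.75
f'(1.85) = -35.70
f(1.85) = -13.03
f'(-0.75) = -20.62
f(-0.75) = 7.47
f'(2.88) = -108.98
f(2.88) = -84.27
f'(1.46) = -17.93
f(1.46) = -2.75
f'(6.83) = -744.06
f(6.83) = -1584.13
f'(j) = -18*j^2 + 14*j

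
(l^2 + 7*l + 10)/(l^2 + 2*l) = (l + 5)/l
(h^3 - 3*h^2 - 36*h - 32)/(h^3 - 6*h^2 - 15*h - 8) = (h + 4)/(h + 1)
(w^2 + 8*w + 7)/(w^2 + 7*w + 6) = (w + 7)/(w + 6)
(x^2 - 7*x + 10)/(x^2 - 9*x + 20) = (x - 2)/(x - 4)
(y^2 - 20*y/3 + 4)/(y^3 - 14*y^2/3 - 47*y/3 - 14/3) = (-3*y^2 + 20*y - 12)/(-3*y^3 + 14*y^2 + 47*y + 14)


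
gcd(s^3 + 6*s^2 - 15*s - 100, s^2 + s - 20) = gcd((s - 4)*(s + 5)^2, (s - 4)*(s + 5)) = s^2 + s - 20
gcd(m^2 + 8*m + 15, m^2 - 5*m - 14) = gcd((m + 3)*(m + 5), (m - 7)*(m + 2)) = 1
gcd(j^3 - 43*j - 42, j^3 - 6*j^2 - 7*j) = j^2 - 6*j - 7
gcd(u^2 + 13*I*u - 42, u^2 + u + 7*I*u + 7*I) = u + 7*I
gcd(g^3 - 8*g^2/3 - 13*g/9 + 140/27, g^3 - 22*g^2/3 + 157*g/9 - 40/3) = g - 5/3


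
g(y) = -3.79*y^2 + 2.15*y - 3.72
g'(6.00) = -43.33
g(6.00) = -127.26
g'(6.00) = -43.33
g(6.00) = -127.26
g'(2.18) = -14.37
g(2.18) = -17.04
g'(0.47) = -1.41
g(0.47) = -3.55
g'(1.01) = -5.51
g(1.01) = -5.41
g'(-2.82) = 23.53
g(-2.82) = -39.92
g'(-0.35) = 4.80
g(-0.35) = -4.94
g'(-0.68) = 7.30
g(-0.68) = -6.93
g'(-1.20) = 11.25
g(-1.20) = -11.76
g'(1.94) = -12.56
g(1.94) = -13.81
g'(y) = 2.15 - 7.58*y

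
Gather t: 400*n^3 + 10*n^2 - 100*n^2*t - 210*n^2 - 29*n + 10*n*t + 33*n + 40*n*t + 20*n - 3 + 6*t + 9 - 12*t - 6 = 400*n^3 - 200*n^2 + 24*n + t*(-100*n^2 + 50*n - 6)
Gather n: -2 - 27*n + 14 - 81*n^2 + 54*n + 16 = -81*n^2 + 27*n + 28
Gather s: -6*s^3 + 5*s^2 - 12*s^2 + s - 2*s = -6*s^3 - 7*s^2 - s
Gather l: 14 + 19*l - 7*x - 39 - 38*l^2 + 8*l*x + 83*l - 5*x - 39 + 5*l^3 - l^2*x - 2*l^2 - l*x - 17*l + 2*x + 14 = 5*l^3 + l^2*(-x - 40) + l*(7*x + 85) - 10*x - 50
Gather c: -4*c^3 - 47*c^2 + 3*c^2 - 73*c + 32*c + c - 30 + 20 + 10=-4*c^3 - 44*c^2 - 40*c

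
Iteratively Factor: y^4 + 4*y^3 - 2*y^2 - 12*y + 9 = (y - 1)*(y^3 + 5*y^2 + 3*y - 9) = (y - 1)*(y + 3)*(y^2 + 2*y - 3) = (y - 1)^2*(y + 3)*(y + 3)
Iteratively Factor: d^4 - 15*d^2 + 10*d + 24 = (d - 2)*(d^3 + 2*d^2 - 11*d - 12) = (d - 2)*(d + 1)*(d^2 + d - 12) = (d - 3)*(d - 2)*(d + 1)*(d + 4)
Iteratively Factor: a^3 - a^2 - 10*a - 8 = (a + 2)*(a^2 - 3*a - 4) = (a + 1)*(a + 2)*(a - 4)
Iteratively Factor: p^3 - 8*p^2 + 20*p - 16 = (p - 2)*(p^2 - 6*p + 8) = (p - 2)^2*(p - 4)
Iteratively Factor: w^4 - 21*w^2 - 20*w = (w)*(w^3 - 21*w - 20) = w*(w + 1)*(w^2 - w - 20) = w*(w - 5)*(w + 1)*(w + 4)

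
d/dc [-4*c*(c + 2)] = -8*c - 8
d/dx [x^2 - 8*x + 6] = 2*x - 8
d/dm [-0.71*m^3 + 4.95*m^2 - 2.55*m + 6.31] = -2.13*m^2 + 9.9*m - 2.55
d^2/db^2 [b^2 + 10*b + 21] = 2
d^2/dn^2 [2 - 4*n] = 0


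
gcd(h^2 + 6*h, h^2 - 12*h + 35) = 1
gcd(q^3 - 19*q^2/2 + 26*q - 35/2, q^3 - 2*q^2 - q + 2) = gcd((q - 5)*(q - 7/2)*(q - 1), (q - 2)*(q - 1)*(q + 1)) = q - 1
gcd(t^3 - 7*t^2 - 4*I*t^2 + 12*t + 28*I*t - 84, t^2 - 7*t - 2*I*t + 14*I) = t - 7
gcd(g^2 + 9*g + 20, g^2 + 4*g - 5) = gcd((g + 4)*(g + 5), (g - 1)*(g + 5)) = g + 5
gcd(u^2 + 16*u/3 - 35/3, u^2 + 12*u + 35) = u + 7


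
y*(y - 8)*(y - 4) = y^3 - 12*y^2 + 32*y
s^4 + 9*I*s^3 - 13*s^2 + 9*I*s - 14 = (s - I)*(s + I)*(s + 2*I)*(s + 7*I)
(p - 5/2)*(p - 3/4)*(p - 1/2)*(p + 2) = p^4 - 7*p^3/4 - 4*p^2 + 97*p/16 - 15/8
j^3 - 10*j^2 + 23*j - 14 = (j - 7)*(j - 2)*(j - 1)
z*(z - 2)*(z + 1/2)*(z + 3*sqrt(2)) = z^4 - 3*z^3/2 + 3*sqrt(2)*z^3 - 9*sqrt(2)*z^2/2 - z^2 - 3*sqrt(2)*z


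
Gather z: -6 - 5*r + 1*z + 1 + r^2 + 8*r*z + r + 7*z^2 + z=r^2 - 4*r + 7*z^2 + z*(8*r + 2) - 5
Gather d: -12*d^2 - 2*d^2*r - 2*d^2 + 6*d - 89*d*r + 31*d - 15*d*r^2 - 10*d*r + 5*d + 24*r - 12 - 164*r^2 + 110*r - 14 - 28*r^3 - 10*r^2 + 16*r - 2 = d^2*(-2*r - 14) + d*(-15*r^2 - 99*r + 42) - 28*r^3 - 174*r^2 + 150*r - 28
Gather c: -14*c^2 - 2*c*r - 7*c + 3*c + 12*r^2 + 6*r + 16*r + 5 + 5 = -14*c^2 + c*(-2*r - 4) + 12*r^2 + 22*r + 10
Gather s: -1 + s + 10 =s + 9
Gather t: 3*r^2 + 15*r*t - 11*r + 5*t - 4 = 3*r^2 - 11*r + t*(15*r + 5) - 4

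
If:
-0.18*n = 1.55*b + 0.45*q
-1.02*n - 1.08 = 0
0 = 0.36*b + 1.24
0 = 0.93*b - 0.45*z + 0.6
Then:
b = -3.44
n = -1.06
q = 12.29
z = -5.79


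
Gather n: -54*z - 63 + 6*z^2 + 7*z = 6*z^2 - 47*z - 63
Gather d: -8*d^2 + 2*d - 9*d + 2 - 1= -8*d^2 - 7*d + 1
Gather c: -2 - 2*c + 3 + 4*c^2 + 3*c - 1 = 4*c^2 + c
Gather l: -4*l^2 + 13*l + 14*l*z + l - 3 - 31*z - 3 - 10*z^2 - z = -4*l^2 + l*(14*z + 14) - 10*z^2 - 32*z - 6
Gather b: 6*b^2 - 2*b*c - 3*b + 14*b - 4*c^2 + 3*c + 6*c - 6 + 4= 6*b^2 + b*(11 - 2*c) - 4*c^2 + 9*c - 2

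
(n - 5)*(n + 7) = n^2 + 2*n - 35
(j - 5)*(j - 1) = j^2 - 6*j + 5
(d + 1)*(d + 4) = d^2 + 5*d + 4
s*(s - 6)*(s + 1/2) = s^3 - 11*s^2/2 - 3*s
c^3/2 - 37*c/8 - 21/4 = (c/2 + 1)*(c - 7/2)*(c + 3/2)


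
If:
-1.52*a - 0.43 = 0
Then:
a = -0.28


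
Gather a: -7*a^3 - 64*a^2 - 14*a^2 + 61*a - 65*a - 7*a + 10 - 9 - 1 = -7*a^3 - 78*a^2 - 11*a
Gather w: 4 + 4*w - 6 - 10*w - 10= -6*w - 12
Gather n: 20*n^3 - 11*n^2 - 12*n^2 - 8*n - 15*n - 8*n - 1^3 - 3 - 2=20*n^3 - 23*n^2 - 31*n - 6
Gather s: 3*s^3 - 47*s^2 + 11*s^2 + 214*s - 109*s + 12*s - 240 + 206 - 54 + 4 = 3*s^3 - 36*s^2 + 117*s - 84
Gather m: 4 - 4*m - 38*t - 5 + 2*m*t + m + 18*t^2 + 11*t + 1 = m*(2*t - 3) + 18*t^2 - 27*t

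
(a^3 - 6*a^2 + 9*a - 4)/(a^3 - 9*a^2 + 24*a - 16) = (a - 1)/(a - 4)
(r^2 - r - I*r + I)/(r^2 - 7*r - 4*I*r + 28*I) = (r^2 - r - I*r + I)/(r^2 - 7*r - 4*I*r + 28*I)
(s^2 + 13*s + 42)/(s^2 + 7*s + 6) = (s + 7)/(s + 1)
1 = 1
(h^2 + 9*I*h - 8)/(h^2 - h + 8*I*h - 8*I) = (h + I)/(h - 1)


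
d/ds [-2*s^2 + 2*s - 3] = 2 - 4*s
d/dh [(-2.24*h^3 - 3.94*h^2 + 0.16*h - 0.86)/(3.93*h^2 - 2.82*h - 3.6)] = (-8.8032*h^4 + 12.6336*h^3 + 34.674*h^2 + 35.1276*h - 3.0012)/(15.4449*h^4 - 22.1652*h^3 - 20.3436*h^2 + 20.304*h + 12.96)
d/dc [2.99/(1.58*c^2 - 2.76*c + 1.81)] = (8.2524 - 9.4484*c)/(1.58*c^2 - 2.76*c + 1.81)^2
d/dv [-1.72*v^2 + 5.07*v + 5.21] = 5.07 - 3.44*v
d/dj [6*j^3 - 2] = 18*j^2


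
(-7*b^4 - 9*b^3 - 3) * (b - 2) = -7*b^5 + 5*b^4 + 18*b^3 - 3*b + 6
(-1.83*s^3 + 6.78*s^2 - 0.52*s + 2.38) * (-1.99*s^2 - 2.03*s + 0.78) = 3.6417*s^5 - 9.7773*s^4 - 14.156*s^3 + 1.6078*s^2 - 5.237*s + 1.8564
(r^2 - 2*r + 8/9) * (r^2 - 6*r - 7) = r^4 - 8*r^3 + 53*r^2/9 + 26*r/3 - 56/9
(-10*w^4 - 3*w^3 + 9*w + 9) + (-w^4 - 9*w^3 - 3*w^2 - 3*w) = -11*w^4 - 12*w^3 - 3*w^2 + 6*w + 9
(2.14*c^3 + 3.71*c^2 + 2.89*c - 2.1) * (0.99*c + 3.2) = 2.1186*c^4 + 10.5209*c^3 + 14.7331*c^2 + 7.169*c - 6.72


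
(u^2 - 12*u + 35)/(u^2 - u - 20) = (u - 7)/(u + 4)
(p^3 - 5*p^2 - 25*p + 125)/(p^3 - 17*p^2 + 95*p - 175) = (p + 5)/(p - 7)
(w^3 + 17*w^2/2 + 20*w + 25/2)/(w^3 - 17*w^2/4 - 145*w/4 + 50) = 2*(2*w^2 + 7*w + 5)/(4*w^2 - 37*w + 40)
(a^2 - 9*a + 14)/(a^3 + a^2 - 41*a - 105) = (a - 2)/(a^2 + 8*a + 15)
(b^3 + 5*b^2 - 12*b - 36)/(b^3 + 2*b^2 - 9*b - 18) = (b + 6)/(b + 3)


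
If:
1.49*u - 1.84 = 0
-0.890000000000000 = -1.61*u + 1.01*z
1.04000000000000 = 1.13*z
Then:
No Solution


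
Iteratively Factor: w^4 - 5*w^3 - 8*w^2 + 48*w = (w - 4)*(w^3 - w^2 - 12*w) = (w - 4)^2*(w^2 + 3*w) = (w - 4)^2*(w + 3)*(w)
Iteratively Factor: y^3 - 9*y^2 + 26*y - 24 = (y - 4)*(y^2 - 5*y + 6) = (y - 4)*(y - 2)*(y - 3)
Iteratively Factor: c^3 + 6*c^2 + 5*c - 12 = (c + 3)*(c^2 + 3*c - 4) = (c - 1)*(c + 3)*(c + 4)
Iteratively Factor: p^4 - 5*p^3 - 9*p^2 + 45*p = (p + 3)*(p^3 - 8*p^2 + 15*p) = (p - 5)*(p + 3)*(p^2 - 3*p) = (p - 5)*(p - 3)*(p + 3)*(p)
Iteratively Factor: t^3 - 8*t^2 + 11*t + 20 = (t + 1)*(t^2 - 9*t + 20) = (t - 4)*(t + 1)*(t - 5)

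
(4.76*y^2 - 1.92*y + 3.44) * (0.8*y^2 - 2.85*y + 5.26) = 3.808*y^4 - 15.102*y^3 + 33.2616*y^2 - 19.9032*y + 18.0944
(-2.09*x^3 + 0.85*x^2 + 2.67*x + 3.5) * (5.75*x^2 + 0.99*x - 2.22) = -12.0175*x^5 + 2.8184*x^4 + 20.8338*x^3 + 20.8813*x^2 - 2.4624*x - 7.77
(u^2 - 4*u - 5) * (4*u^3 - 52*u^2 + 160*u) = 4*u^5 - 68*u^4 + 348*u^3 - 380*u^2 - 800*u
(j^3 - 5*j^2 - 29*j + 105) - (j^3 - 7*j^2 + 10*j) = 2*j^2 - 39*j + 105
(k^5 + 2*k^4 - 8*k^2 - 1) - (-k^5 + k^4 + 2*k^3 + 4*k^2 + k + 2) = 2*k^5 + k^4 - 2*k^3 - 12*k^2 - k - 3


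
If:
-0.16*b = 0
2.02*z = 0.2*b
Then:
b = 0.00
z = 0.00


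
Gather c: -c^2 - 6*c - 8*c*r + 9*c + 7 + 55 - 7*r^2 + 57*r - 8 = -c^2 + c*(3 - 8*r) - 7*r^2 + 57*r + 54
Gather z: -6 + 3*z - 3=3*z - 9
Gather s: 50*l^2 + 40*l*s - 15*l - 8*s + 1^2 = 50*l^2 - 15*l + s*(40*l - 8) + 1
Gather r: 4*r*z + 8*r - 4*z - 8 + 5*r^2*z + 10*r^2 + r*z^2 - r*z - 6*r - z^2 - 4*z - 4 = r^2*(5*z + 10) + r*(z^2 + 3*z + 2) - z^2 - 8*z - 12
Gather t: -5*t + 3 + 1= 4 - 5*t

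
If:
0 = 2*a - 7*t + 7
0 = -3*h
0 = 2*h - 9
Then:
No Solution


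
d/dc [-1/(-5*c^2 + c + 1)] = (1 - 10*c)/(-5*c^2 + c + 1)^2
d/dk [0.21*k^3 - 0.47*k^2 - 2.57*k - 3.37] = 0.63*k^2 - 0.94*k - 2.57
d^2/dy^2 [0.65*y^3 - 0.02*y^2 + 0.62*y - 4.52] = 3.9*y - 0.04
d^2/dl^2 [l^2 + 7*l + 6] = 2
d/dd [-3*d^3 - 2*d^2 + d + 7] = -9*d^2 - 4*d + 1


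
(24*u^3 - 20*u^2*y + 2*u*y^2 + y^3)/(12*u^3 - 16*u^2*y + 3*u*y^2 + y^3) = (-2*u + y)/(-u + y)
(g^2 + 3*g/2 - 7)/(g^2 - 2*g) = (g + 7/2)/g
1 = 1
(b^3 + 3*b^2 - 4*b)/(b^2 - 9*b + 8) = b*(b + 4)/(b - 8)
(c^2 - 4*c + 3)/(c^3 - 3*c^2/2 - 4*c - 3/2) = 2*(c - 1)/(2*c^2 + 3*c + 1)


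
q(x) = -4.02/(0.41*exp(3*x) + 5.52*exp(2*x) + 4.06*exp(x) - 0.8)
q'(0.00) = 0.78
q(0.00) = -0.44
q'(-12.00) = 0.00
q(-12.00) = 5.03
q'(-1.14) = 8.56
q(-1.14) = -3.73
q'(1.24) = 0.09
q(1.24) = -0.04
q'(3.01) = 0.00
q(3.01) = -0.00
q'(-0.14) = 0.99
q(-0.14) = -0.56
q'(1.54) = 0.05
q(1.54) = -0.02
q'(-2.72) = 4.91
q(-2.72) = 7.91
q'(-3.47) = 1.23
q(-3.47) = 6.02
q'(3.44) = 0.00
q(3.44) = -0.00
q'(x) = -4.02*(-1.23*exp(3*x) - 11.04*exp(2*x) - 4.06*exp(x))/(0.41*exp(3*x) + 5.52*exp(2*x) + 4.06*exp(x) - 0.8)^2 = (4.9446*exp(2*x) + 44.3808*exp(x) + 16.3212)*exp(x)/(0.41*exp(3*x) + 5.52*exp(2*x) + 4.06*exp(x) - 0.8)^2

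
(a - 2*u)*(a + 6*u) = a^2 + 4*a*u - 12*u^2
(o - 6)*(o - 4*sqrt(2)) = o^2 - 6*o - 4*sqrt(2)*o + 24*sqrt(2)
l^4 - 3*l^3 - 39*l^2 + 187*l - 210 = (l - 5)*(l - 3)*(l - 2)*(l + 7)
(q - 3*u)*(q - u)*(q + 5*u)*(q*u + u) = q^4*u + q^3*u^2 + q^3*u - 17*q^2*u^3 + q^2*u^2 + 15*q*u^4 - 17*q*u^3 + 15*u^4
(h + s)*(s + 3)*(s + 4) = h*s^2 + 7*h*s + 12*h + s^3 + 7*s^2 + 12*s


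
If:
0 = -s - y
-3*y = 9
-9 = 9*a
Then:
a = -1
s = 3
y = -3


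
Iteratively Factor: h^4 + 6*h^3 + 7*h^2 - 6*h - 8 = (h - 1)*(h^3 + 7*h^2 + 14*h + 8) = (h - 1)*(h + 4)*(h^2 + 3*h + 2) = (h - 1)*(h + 2)*(h + 4)*(h + 1)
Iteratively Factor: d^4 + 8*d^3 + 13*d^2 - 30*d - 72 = (d + 3)*(d^3 + 5*d^2 - 2*d - 24) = (d + 3)^2*(d^2 + 2*d - 8) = (d + 3)^2*(d + 4)*(d - 2)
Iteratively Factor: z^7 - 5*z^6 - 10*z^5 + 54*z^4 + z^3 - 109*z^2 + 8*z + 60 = (z + 3)*(z^6 - 8*z^5 + 14*z^4 + 12*z^3 - 35*z^2 - 4*z + 20) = (z + 1)*(z + 3)*(z^5 - 9*z^4 + 23*z^3 - 11*z^2 - 24*z + 20) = (z - 2)*(z + 1)*(z + 3)*(z^4 - 7*z^3 + 9*z^2 + 7*z - 10) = (z - 2)*(z - 1)*(z + 1)*(z + 3)*(z^3 - 6*z^2 + 3*z + 10) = (z - 5)*(z - 2)*(z - 1)*(z + 1)*(z + 3)*(z^2 - z - 2) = (z - 5)*(z - 2)^2*(z - 1)*(z + 1)*(z + 3)*(z + 1)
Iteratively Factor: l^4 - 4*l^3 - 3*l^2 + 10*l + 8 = (l - 4)*(l^3 - 3*l - 2) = (l - 4)*(l + 1)*(l^2 - l - 2) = (l - 4)*(l + 1)^2*(l - 2)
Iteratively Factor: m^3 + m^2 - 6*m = (m - 2)*(m^2 + 3*m) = (m - 2)*(m + 3)*(m)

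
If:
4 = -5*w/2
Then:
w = -8/5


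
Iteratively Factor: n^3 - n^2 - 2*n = (n - 2)*(n^2 + n) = (n - 2)*(n + 1)*(n)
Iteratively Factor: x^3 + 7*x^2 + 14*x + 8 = (x + 4)*(x^2 + 3*x + 2) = (x + 1)*(x + 4)*(x + 2)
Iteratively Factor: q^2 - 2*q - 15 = (q - 5)*(q + 3)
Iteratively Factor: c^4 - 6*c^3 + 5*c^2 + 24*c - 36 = (c - 3)*(c^3 - 3*c^2 - 4*c + 12) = (c - 3)*(c - 2)*(c^2 - c - 6) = (c - 3)^2*(c - 2)*(c + 2)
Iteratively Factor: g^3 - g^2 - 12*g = (g)*(g^2 - g - 12) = g*(g - 4)*(g + 3)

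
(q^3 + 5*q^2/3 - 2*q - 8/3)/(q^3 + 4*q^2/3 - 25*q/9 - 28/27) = 9*(q^2 + 3*q + 2)/(9*q^2 + 24*q + 7)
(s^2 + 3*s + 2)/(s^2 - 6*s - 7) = (s + 2)/(s - 7)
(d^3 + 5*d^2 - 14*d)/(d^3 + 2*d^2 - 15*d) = (d^2 + 5*d - 14)/(d^2 + 2*d - 15)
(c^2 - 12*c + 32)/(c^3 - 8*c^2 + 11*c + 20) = (c - 8)/(c^2 - 4*c - 5)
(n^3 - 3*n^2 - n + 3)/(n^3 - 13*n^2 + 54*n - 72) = (n^2 - 1)/(n^2 - 10*n + 24)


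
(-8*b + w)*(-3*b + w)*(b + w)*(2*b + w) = 48*b^4 + 50*b^3*w - 7*b^2*w^2 - 8*b*w^3 + w^4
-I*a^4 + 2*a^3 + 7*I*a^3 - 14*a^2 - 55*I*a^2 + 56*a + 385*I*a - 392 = (a - 7)*(a - 7*I)*(a + 8*I)*(-I*a + 1)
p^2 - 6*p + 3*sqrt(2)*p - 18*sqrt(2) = (p - 6)*(p + 3*sqrt(2))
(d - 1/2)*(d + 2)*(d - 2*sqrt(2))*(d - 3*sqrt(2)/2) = d^4 - 7*sqrt(2)*d^3/2 + 3*d^3/2 - 21*sqrt(2)*d^2/4 + 5*d^2 + 7*sqrt(2)*d/2 + 9*d - 6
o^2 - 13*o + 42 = (o - 7)*(o - 6)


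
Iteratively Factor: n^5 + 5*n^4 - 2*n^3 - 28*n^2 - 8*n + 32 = (n + 2)*(n^4 + 3*n^3 - 8*n^2 - 12*n + 16) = (n + 2)^2*(n^3 + n^2 - 10*n + 8) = (n - 1)*(n + 2)^2*(n^2 + 2*n - 8) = (n - 2)*(n - 1)*(n + 2)^2*(n + 4)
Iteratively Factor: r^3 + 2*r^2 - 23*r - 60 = (r + 3)*(r^2 - r - 20) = (r + 3)*(r + 4)*(r - 5)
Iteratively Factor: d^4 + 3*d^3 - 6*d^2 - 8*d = (d)*(d^3 + 3*d^2 - 6*d - 8) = d*(d + 1)*(d^2 + 2*d - 8) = d*(d - 2)*(d + 1)*(d + 4)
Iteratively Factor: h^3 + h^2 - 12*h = (h)*(h^2 + h - 12) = h*(h - 3)*(h + 4)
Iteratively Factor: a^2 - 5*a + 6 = (a - 3)*(a - 2)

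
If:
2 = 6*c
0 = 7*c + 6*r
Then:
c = 1/3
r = -7/18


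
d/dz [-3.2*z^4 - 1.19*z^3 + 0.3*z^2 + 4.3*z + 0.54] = -12.8*z^3 - 3.57*z^2 + 0.6*z + 4.3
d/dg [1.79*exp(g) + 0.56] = 1.79*exp(g)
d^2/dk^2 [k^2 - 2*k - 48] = 2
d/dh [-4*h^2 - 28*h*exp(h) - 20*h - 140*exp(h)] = -28*h*exp(h) - 8*h - 168*exp(h) - 20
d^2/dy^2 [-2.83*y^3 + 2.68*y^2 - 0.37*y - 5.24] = 5.36 - 16.98*y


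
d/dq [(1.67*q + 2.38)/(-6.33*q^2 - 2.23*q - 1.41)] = (10.5711*q^2 + 30.1308*q + 2.9527)/(40.0689*q^4 + 28.2318*q^3 + 22.8235*q^2 + 6.2886*q + 1.9881)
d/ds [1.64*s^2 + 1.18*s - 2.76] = 3.28*s + 1.18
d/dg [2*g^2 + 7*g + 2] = 4*g + 7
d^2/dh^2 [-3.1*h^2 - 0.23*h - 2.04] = -6.20000000000000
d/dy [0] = 0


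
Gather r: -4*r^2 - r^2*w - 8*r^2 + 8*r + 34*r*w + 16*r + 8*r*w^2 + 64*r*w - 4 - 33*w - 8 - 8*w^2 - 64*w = r^2*(-w - 12) + r*(8*w^2 + 98*w + 24) - 8*w^2 - 97*w - 12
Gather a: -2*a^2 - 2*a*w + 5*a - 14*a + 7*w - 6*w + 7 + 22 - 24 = -2*a^2 + a*(-2*w - 9) + w + 5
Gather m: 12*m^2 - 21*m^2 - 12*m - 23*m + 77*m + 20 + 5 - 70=-9*m^2 + 42*m - 45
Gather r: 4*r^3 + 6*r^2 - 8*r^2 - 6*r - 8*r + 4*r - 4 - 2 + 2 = 4*r^3 - 2*r^2 - 10*r - 4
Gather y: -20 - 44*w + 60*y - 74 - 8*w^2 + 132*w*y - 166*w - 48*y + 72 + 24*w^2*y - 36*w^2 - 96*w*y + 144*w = -44*w^2 - 66*w + y*(24*w^2 + 36*w + 12) - 22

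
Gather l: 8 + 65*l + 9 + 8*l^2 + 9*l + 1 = 8*l^2 + 74*l + 18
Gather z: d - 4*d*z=-4*d*z + d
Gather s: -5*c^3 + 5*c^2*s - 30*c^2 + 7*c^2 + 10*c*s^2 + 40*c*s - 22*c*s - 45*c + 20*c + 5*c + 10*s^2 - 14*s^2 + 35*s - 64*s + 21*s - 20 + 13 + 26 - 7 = -5*c^3 - 23*c^2 - 20*c + s^2*(10*c - 4) + s*(5*c^2 + 18*c - 8) + 12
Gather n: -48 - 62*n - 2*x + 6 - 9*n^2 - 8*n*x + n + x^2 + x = -9*n^2 + n*(-8*x - 61) + x^2 - x - 42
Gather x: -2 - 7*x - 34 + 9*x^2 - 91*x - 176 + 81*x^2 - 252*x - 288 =90*x^2 - 350*x - 500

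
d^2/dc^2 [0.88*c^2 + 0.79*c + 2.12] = 1.76000000000000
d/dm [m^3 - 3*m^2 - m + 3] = 3*m^2 - 6*m - 1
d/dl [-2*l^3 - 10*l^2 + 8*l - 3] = -6*l^2 - 20*l + 8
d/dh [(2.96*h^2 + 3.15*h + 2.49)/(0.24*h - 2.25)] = (0.7104*h^2 - 13.32*h - 7.6851)/(0.0576*h^2 - 1.08*h + 5.0625)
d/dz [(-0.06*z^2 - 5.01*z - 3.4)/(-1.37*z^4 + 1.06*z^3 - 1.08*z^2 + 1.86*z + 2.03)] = (-0.1644*z^5 - 20.5275*z^4 - 8.0108*z^3 + 5.2896*z^2 - 7.5876*z - 3.8463)/(1.8769*z^8 - 2.9044*z^7 + 4.0828*z^6 - 7.386*z^5 - 0.452599999999999*z^4 + 0.285999999999999*z^3 - 0.9252*z^2 + 7.5516*z + 4.1209)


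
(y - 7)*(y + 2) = y^2 - 5*y - 14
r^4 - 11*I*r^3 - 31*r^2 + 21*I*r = r*(r - 7*I)*(r - 3*I)*(r - I)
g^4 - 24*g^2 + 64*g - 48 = (g - 2)^3*(g + 6)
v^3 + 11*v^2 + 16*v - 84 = (v - 2)*(v + 6)*(v + 7)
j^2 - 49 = (j - 7)*(j + 7)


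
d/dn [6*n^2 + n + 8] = 12*n + 1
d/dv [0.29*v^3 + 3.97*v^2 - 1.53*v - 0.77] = 0.87*v^2 + 7.94*v - 1.53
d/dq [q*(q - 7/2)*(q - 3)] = 3*q^2 - 13*q + 21/2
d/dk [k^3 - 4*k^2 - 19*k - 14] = 3*k^2 - 8*k - 19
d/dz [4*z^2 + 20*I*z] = 8*z + 20*I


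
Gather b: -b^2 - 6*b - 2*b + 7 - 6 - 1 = -b^2 - 8*b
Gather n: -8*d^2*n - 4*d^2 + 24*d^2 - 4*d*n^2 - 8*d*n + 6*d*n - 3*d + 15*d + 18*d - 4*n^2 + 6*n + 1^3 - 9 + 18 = 20*d^2 + 30*d + n^2*(-4*d - 4) + n*(-8*d^2 - 2*d + 6) + 10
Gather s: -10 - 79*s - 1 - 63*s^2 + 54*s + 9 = -63*s^2 - 25*s - 2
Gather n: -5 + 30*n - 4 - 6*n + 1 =24*n - 8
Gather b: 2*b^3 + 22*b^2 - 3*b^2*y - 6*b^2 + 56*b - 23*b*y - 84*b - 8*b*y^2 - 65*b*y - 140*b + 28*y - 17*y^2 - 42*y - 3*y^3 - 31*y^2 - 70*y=2*b^3 + b^2*(16 - 3*y) + b*(-8*y^2 - 88*y - 168) - 3*y^3 - 48*y^2 - 84*y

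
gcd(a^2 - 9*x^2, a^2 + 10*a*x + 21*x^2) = a + 3*x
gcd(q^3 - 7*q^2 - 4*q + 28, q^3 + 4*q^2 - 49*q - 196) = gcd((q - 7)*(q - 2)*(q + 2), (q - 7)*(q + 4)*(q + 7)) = q - 7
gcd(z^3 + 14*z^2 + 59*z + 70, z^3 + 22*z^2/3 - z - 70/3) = z^2 + 9*z + 14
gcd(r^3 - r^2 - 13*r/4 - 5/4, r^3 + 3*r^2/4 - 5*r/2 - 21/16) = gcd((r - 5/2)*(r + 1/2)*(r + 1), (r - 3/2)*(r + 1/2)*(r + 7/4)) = r + 1/2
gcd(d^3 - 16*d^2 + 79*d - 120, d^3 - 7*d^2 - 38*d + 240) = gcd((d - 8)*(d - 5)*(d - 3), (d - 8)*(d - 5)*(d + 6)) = d^2 - 13*d + 40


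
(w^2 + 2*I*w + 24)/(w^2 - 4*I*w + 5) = (w^2 + 2*I*w + 24)/(w^2 - 4*I*w + 5)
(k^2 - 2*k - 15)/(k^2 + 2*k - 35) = (k + 3)/(k + 7)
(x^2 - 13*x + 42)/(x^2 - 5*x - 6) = (x - 7)/(x + 1)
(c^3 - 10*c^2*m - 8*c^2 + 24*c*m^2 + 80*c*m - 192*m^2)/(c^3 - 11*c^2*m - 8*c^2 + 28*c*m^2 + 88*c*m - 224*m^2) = (c - 6*m)/(c - 7*m)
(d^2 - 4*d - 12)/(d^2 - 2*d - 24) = (d + 2)/(d + 4)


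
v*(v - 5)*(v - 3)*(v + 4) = v^4 - 4*v^3 - 17*v^2 + 60*v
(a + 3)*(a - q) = a^2 - a*q + 3*a - 3*q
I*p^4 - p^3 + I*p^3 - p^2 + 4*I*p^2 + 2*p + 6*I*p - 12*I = (p + 2)*(p - 2*I)*(p + 3*I)*(I*p - I)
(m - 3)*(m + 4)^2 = m^3 + 5*m^2 - 8*m - 48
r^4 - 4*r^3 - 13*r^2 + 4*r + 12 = (r - 6)*(r - 1)*(r + 1)*(r + 2)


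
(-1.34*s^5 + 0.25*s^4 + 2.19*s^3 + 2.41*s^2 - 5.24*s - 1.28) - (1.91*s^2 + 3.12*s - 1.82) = -1.34*s^5 + 0.25*s^4 + 2.19*s^3 + 0.5*s^2 - 8.36*s + 0.54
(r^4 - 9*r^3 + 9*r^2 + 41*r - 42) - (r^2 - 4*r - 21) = r^4 - 9*r^3 + 8*r^2 + 45*r - 21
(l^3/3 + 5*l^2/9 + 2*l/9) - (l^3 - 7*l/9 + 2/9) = -2*l^3/3 + 5*l^2/9 + l - 2/9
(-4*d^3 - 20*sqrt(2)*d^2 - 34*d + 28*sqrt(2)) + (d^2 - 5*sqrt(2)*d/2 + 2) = -4*d^3 - 20*sqrt(2)*d^2 + d^2 - 34*d - 5*sqrt(2)*d/2 + 2 + 28*sqrt(2)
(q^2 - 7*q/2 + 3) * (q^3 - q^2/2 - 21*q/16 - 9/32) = q^5 - 4*q^4 + 55*q^3/16 + 45*q^2/16 - 189*q/64 - 27/32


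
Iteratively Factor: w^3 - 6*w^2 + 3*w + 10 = (w - 5)*(w^2 - w - 2) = (w - 5)*(w - 2)*(w + 1)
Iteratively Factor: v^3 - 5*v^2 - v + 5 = (v - 1)*(v^2 - 4*v - 5) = (v - 5)*(v - 1)*(v + 1)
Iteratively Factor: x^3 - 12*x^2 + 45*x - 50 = (x - 2)*(x^2 - 10*x + 25) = (x - 5)*(x - 2)*(x - 5)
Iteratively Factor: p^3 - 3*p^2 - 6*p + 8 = (p - 1)*(p^2 - 2*p - 8) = (p - 1)*(p + 2)*(p - 4)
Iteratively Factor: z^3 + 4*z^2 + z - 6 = (z + 3)*(z^2 + z - 2) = (z + 2)*(z + 3)*(z - 1)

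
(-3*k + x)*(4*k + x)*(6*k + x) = -72*k^3 - 6*k^2*x + 7*k*x^2 + x^3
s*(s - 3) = s^2 - 3*s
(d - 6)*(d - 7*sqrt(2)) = d^2 - 7*sqrt(2)*d - 6*d + 42*sqrt(2)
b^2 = b^2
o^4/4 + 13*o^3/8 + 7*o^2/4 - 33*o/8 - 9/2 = (o/4 + 1)*(o - 3/2)*(o + 1)*(o + 3)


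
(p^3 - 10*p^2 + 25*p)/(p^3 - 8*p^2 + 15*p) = (p - 5)/(p - 3)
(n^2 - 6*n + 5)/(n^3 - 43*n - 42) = (-n^2 + 6*n - 5)/(-n^3 + 43*n + 42)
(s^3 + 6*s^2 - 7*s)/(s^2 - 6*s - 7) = s*(-s^2 - 6*s + 7)/(-s^2 + 6*s + 7)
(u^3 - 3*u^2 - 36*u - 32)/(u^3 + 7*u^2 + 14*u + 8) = (u - 8)/(u + 2)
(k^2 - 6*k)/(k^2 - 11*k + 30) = k/(k - 5)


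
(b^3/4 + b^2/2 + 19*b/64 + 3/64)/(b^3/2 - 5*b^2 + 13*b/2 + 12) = (16*b^2 + 16*b + 3)/(32*(b^2 - 11*b + 24))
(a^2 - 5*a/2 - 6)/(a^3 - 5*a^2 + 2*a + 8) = (a + 3/2)/(a^2 - a - 2)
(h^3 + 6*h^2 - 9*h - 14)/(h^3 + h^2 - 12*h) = (h^3 + 6*h^2 - 9*h - 14)/(h*(h^2 + h - 12))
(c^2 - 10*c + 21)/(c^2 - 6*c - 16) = (-c^2 + 10*c - 21)/(-c^2 + 6*c + 16)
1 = 1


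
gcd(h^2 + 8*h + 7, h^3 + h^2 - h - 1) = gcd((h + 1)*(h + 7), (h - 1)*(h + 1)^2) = h + 1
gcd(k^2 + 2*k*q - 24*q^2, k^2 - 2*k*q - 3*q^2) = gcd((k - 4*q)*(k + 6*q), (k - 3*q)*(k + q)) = 1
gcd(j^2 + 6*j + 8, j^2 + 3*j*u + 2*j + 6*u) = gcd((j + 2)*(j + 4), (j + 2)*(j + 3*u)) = j + 2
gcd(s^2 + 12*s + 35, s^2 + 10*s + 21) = s + 7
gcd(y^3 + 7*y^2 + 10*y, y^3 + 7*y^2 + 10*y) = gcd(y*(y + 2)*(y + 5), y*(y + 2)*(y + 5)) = y^3 + 7*y^2 + 10*y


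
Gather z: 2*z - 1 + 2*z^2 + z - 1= 2*z^2 + 3*z - 2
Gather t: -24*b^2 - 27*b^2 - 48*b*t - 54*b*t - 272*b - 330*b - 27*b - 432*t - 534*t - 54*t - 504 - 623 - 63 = -51*b^2 - 629*b + t*(-102*b - 1020) - 1190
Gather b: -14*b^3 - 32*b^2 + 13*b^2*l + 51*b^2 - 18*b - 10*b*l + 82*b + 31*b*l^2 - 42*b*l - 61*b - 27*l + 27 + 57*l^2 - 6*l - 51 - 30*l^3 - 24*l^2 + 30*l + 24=-14*b^3 + b^2*(13*l + 19) + b*(31*l^2 - 52*l + 3) - 30*l^3 + 33*l^2 - 3*l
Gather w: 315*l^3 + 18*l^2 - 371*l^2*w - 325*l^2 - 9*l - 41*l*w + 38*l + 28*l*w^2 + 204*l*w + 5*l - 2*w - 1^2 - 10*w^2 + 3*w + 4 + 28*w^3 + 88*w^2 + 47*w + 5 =315*l^3 - 307*l^2 + 34*l + 28*w^3 + w^2*(28*l + 78) + w*(-371*l^2 + 163*l + 48) + 8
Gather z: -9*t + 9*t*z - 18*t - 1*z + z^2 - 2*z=-27*t + z^2 + z*(9*t - 3)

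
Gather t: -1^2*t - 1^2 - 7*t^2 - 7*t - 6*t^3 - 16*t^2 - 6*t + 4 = -6*t^3 - 23*t^2 - 14*t + 3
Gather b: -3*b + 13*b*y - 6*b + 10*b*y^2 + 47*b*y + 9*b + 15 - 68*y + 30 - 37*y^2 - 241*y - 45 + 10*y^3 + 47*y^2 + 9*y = b*(10*y^2 + 60*y) + 10*y^3 + 10*y^2 - 300*y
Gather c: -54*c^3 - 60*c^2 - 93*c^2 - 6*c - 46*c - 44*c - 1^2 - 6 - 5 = -54*c^3 - 153*c^2 - 96*c - 12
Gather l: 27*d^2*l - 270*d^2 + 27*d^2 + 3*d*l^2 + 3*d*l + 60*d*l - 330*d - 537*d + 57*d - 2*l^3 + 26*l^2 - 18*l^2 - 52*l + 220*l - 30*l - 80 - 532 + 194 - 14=-243*d^2 - 810*d - 2*l^3 + l^2*(3*d + 8) + l*(27*d^2 + 63*d + 138) - 432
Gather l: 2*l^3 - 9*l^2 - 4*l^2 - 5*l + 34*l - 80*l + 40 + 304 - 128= 2*l^3 - 13*l^2 - 51*l + 216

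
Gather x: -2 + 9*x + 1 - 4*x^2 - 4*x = -4*x^2 + 5*x - 1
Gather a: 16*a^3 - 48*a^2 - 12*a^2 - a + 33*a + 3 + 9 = 16*a^3 - 60*a^2 + 32*a + 12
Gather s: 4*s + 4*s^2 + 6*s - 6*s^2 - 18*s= -2*s^2 - 8*s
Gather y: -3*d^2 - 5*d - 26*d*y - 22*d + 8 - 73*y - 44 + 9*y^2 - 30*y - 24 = -3*d^2 - 27*d + 9*y^2 + y*(-26*d - 103) - 60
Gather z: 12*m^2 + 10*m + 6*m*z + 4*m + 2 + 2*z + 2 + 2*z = 12*m^2 + 14*m + z*(6*m + 4) + 4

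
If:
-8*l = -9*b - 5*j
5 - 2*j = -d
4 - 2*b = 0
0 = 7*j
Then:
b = 2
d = -5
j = 0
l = 9/4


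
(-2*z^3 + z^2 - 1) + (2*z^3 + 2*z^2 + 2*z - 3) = 3*z^2 + 2*z - 4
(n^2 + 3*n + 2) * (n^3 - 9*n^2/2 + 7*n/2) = n^5 - 3*n^4/2 - 8*n^3 + 3*n^2/2 + 7*n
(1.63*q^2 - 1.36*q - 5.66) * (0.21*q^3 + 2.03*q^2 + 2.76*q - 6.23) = 0.3423*q^5 + 3.0233*q^4 + 0.549399999999999*q^3 - 25.3983*q^2 - 7.1488*q + 35.2618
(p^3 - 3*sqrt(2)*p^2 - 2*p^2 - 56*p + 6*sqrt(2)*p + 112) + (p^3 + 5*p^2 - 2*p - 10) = 2*p^3 - 3*sqrt(2)*p^2 + 3*p^2 - 58*p + 6*sqrt(2)*p + 102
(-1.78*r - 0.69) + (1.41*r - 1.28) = -0.37*r - 1.97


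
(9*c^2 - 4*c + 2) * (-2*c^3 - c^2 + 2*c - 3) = -18*c^5 - c^4 + 18*c^3 - 37*c^2 + 16*c - 6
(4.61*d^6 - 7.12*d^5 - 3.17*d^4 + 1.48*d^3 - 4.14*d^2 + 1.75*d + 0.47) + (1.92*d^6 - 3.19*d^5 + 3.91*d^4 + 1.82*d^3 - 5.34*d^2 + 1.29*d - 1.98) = 6.53*d^6 - 10.31*d^5 + 0.74*d^4 + 3.3*d^3 - 9.48*d^2 + 3.04*d - 1.51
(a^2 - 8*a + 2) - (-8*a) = a^2 + 2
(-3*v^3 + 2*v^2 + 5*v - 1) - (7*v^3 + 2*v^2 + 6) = -10*v^3 + 5*v - 7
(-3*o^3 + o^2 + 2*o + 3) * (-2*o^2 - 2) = 6*o^5 - 2*o^4 + 2*o^3 - 8*o^2 - 4*o - 6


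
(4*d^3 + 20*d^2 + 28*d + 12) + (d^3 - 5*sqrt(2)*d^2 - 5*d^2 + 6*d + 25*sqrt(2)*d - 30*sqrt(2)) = 5*d^3 - 5*sqrt(2)*d^2 + 15*d^2 + 34*d + 25*sqrt(2)*d - 30*sqrt(2) + 12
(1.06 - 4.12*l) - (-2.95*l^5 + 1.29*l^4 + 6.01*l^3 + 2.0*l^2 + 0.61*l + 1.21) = 2.95*l^5 - 1.29*l^4 - 6.01*l^3 - 2.0*l^2 - 4.73*l - 0.15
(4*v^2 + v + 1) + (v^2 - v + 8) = 5*v^2 + 9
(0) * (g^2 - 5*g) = 0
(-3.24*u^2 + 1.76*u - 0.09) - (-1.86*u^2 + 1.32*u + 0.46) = -1.38*u^2 + 0.44*u - 0.55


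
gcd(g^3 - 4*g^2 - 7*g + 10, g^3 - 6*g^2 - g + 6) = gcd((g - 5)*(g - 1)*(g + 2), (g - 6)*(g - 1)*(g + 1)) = g - 1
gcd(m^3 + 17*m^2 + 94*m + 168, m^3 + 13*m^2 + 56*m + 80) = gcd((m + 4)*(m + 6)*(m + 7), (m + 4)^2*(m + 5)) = m + 4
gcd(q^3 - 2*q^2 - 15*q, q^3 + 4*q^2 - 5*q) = q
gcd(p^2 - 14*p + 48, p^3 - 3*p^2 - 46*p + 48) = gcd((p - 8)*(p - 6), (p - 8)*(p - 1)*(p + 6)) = p - 8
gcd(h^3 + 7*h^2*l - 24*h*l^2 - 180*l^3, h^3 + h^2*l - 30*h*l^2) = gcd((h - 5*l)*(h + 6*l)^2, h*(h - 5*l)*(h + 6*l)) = h^2 + h*l - 30*l^2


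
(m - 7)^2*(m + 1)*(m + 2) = m^4 - 11*m^3 + 9*m^2 + 119*m + 98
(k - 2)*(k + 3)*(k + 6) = k^3 + 7*k^2 - 36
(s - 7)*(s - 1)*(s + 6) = s^3 - 2*s^2 - 41*s + 42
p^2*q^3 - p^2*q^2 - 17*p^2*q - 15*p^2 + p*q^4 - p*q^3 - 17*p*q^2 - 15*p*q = (p + q)*(q - 5)*(q + 3)*(p*q + p)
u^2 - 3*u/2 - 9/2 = (u - 3)*(u + 3/2)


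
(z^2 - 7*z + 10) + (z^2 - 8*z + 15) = 2*z^2 - 15*z + 25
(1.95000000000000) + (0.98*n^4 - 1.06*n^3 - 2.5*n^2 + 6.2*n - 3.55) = 0.98*n^4 - 1.06*n^3 - 2.5*n^2 + 6.2*n - 1.6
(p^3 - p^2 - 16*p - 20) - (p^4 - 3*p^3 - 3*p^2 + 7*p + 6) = -p^4 + 4*p^3 + 2*p^2 - 23*p - 26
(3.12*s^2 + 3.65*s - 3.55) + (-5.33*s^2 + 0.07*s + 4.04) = -2.21*s^2 + 3.72*s + 0.49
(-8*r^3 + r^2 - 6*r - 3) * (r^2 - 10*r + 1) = -8*r^5 + 81*r^4 - 24*r^3 + 58*r^2 + 24*r - 3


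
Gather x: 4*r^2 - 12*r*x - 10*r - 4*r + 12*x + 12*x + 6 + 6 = 4*r^2 - 14*r + x*(24 - 12*r) + 12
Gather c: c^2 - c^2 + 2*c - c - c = 0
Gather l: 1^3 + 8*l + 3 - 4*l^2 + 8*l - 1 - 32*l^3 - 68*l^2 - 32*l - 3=-32*l^3 - 72*l^2 - 16*l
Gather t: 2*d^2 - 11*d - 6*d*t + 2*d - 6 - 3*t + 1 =2*d^2 - 9*d + t*(-6*d - 3) - 5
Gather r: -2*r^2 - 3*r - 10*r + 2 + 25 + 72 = -2*r^2 - 13*r + 99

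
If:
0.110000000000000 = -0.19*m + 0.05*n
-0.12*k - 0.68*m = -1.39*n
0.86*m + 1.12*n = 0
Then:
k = 7.01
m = -0.48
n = 0.37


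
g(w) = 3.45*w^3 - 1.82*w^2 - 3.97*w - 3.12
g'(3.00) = 78.26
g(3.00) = 61.74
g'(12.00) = 1442.75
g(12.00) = 5648.76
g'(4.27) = 169.20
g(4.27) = 215.34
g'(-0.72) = 4.02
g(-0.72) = -2.49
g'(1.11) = 4.74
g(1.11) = -5.05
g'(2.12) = 34.83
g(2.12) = 13.16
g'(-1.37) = 20.44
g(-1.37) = -9.97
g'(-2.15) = 51.70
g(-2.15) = -37.28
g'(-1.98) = 43.81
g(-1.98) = -29.17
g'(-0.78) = 5.17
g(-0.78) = -2.77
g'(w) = 10.35*w^2 - 3.64*w - 3.97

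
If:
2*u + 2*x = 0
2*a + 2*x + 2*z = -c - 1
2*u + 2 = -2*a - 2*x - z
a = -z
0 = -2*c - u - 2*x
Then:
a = -2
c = 1/3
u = 2/3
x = -2/3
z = 2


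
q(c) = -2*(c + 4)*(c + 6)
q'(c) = -4*c - 20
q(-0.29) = -42.37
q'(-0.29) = -18.84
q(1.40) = -79.92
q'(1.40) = -25.60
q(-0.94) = -30.97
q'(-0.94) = -16.24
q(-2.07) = -15.17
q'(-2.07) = -11.72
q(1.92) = -93.77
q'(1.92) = -27.68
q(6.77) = -275.07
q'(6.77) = -47.08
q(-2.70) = -8.58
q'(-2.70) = -9.20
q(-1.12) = -28.11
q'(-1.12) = -15.52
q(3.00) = -126.00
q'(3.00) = -32.00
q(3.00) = -126.00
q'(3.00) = -32.00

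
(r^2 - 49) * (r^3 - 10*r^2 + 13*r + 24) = r^5 - 10*r^4 - 36*r^3 + 514*r^2 - 637*r - 1176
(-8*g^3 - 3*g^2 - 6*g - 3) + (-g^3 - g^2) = -9*g^3 - 4*g^2 - 6*g - 3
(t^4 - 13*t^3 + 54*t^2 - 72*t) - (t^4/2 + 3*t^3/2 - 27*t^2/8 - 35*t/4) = t^4/2 - 29*t^3/2 + 459*t^2/8 - 253*t/4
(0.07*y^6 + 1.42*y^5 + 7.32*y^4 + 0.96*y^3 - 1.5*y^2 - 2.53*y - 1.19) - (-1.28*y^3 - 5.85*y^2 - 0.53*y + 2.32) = 0.07*y^6 + 1.42*y^5 + 7.32*y^4 + 2.24*y^3 + 4.35*y^2 - 2.0*y - 3.51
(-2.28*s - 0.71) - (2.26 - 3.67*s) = 1.39*s - 2.97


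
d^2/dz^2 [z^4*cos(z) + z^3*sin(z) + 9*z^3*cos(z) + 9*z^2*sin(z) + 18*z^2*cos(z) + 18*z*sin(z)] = -z^4*cos(z) - 9*sqrt(2)*z^3*sin(z + pi/4) - 63*z^2*sin(z) - 84*z*sin(z) + 90*z*cos(z) + 18*sin(z) + 72*cos(z)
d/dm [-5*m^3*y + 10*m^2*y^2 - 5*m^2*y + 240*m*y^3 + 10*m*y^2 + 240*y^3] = 5*y*(-3*m^2 + 4*m*y - 2*m + 48*y^2 + 2*y)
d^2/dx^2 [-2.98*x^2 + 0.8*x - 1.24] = -5.96000000000000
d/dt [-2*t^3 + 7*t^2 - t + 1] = -6*t^2 + 14*t - 1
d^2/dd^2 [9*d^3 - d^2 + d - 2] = 54*d - 2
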